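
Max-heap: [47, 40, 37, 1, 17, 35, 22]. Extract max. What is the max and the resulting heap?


Max = 47
Replace root with last, heapify down
Resulting heap: [40, 22, 37, 1, 17, 35]


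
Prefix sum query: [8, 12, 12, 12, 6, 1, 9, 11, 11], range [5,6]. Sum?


Prefix sums: [0, 8, 20, 32, 44, 50, 51, 60, 71, 82]
Sum[5..6] = prefix[7] - prefix[5] = 60 - 50 = 10


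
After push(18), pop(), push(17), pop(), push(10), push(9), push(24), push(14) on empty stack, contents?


push(18) -> [18]
pop() returns 18 -> []
push(17) -> [17]
pop() returns 17 -> []
push(10) -> [10]
push(9) -> [10, 9]
push(24) -> [10, 9, 24]
push(14) -> [10, 9, 24, 14]
Final stack (bottom to top): [10, 9, 24, 14]


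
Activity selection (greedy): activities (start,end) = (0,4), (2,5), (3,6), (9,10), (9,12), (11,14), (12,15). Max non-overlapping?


Greedy: pick earliest-ending, then skip overlaps.
Selected (3 activities): [(0, 4), (9, 10), (11, 14)]


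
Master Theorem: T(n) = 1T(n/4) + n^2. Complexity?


a=1, b=4, c=2. log_4(1)=0 < c=2. Case 3: O(n^c) = O(n^2)
Complexity: O(n^2)


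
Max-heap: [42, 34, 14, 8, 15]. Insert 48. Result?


Append 48: [42, 34, 14, 8, 15, 48]
Bubble up: swap idx 5(48) with idx 2(14); swap idx 2(48) with idx 0(42)
Result: [48, 34, 42, 8, 15, 14]


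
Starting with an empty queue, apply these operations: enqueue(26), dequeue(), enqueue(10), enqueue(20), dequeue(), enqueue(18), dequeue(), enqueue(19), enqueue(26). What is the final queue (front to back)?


enqueue(26) -> [26]
dequeue() returns 26 -> []
enqueue(10) -> [10]
enqueue(20) -> [10, 20]
dequeue() returns 10 -> [20]
enqueue(18) -> [20, 18]
dequeue() returns 20 -> [18]
enqueue(19) -> [18, 19]
enqueue(26) -> [18, 19, 26]
Final queue (front to back): [18, 19, 26]


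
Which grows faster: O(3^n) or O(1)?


constant grows slower than exponential (base 3)
O(1) is asymptotically smaller; O(3^n) grows faster


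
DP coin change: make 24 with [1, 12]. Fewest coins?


dp[0]=0; dp[i]=1+min(dp[i-c] for c in coins)
...dp[19]=8, dp[20]=9, dp[21]=10, dp[22]=11, dp[23]=12, dp[24]=2
Minimum coins for 24 = 2


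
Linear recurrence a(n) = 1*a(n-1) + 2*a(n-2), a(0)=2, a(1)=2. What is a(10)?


Build bottom-up:
...a(8)=342, a(9)=682, a(10)=1*682+2*342=1366


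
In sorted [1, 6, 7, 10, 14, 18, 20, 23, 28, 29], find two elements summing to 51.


Two pointers: lo=0, hi=9
Found pair: (23, 28) summing to 51


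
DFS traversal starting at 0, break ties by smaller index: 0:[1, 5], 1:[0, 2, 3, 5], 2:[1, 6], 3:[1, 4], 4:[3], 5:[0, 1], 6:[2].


DFS stack-based: start with [0]
Visit order: [0, 1, 2, 6, 3, 4, 5]


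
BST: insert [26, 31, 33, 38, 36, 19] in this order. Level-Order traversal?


Root = 26; build tree by BST insertion.
Level-Order traversal: [26, 19, 31, 33, 38, 36]


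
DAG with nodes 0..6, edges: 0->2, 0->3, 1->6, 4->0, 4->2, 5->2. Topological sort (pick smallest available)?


Kahn's algorithm, process smallest node first
Order: [1, 4, 0, 3, 5, 2, 6]


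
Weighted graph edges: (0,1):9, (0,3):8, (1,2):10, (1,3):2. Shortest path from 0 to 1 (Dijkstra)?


Dijkstra from 0:
Distances: {0: 0, 1: 9, 2: 19, 3: 8}
Shortest distance to 1 = 9, path = [0, 1]


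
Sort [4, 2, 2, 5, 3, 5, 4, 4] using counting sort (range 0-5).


Count array: [0, 0, 2, 1, 3, 2]
Reconstruct: [2, 2, 3, 4, 4, 4, 5, 5]


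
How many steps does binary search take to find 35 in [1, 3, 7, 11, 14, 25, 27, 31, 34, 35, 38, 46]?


Search for 35:
[0,11] mid=5 arr[5]=25
[6,11] mid=8 arr[8]=34
[9,11] mid=10 arr[10]=38
[9,9] mid=9 arr[9]=35
Total: 4 comparisons


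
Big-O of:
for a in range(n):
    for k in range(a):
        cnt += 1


Per nesting level: O(n) * O(n) [triangular over a] = O(n^2)
Complexity: O(n^2)


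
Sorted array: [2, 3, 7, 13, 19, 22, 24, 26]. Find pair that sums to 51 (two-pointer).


Two pointers: lo=0, hi=7
No pair sums to 51


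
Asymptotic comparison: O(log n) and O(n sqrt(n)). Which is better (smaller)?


logarithmic grows slower than n^1.5
O(log n) is asymptotically smaller; O(n sqrt(n)) grows faster


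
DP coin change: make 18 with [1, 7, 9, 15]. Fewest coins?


dp[0]=0; dp[i]=1+min(dp[i-c] for c in coins)
...dp[13]=5, dp[14]=2, dp[15]=1, dp[16]=2, dp[17]=3, dp[18]=2
Minimum coins for 18 = 2


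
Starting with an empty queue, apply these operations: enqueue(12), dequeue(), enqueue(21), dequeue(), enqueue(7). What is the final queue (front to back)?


enqueue(12) -> [12]
dequeue() returns 12 -> []
enqueue(21) -> [21]
dequeue() returns 21 -> []
enqueue(7) -> [7]
Final queue (front to back): [7]


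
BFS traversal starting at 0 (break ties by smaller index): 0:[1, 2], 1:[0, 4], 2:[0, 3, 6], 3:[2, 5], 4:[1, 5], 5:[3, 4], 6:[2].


BFS queue: start with [0]
Visit order: [0, 1, 2, 4, 3, 6, 5]


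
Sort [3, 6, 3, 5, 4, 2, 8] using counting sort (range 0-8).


Count array: [0, 0, 1, 2, 1, 1, 1, 0, 1]
Reconstruct: [2, 3, 3, 4, 5, 6, 8]


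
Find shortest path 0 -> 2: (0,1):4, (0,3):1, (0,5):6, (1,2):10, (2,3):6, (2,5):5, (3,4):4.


Dijkstra from 0:
Distances: {0: 0, 1: 4, 2: 7, 3: 1, 4: 5, 5: 6}
Shortest distance to 2 = 7, path = [0, 3, 2]


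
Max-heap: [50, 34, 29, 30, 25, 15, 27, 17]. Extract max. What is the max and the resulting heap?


Max = 50
Replace root with last, heapify down
Resulting heap: [34, 30, 29, 17, 25, 15, 27]


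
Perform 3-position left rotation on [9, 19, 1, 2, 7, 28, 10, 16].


Left rotate by 3: [2, 7, 28, 10, 16, 9, 19, 1]


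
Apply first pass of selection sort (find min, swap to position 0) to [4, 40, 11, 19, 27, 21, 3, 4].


After one pass: [3, 40, 11, 19, 27, 21, 4, 4]


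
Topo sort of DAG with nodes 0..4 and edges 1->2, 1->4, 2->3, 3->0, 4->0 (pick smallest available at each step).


Kahn's algorithm, process smallest node first
Order: [1, 2, 3, 4, 0]


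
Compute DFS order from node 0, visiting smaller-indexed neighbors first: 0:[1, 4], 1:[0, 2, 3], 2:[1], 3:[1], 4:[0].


DFS stack-based: start with [0]
Visit order: [0, 1, 2, 3, 4]


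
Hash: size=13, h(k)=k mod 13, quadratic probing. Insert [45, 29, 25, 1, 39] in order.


Insertions: 45->slot 6; 29->slot 3; 25->slot 12; 1->slot 1; 39->slot 0
Table: [39, 1, None, 29, None, None, 45, None, None, None, None, None, 25]


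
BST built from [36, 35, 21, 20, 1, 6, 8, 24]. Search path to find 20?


BST root = 36
Search for 20: compare at each node
Path: [36, 35, 21, 20]


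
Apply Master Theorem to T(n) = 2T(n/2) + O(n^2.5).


a=2, b=2, c=2.5. log_2(2)=1 < c=2.5. Case 3: O(n^c) = O(n^2.500)
Complexity: O(n^2.500)


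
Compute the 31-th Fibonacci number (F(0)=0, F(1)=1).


F(n)=F(n-1)+F(n-2)
...F(29)=514229, F(30)=832040, F(31)=1346269


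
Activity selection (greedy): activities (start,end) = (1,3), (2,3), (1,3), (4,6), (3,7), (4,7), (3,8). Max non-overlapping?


Greedy: pick earliest-ending, then skip overlaps.
Selected (2 activities): [(1, 3), (4, 6)]


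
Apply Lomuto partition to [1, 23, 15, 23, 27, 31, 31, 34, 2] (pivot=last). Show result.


Elements <= 2 go left of pivot.
Result: [1, 2, 15, 23, 27, 31, 31, 34, 23], pivot at index 1


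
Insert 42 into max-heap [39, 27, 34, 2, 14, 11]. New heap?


Append 42: [39, 27, 34, 2, 14, 11, 42]
Bubble up: swap idx 6(42) with idx 2(34); swap idx 2(42) with idx 0(39)
Result: [42, 27, 39, 2, 14, 11, 34]


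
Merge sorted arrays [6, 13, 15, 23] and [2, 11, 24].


Compare heads, take smaller each step.
Merged: [2, 6, 11, 13, 15, 23, 24]


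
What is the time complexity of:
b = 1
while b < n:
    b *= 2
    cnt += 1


Per nesting level: O(log n) = O(log n)
Complexity: O(log n)


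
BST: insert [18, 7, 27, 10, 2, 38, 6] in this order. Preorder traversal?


Root = 18; build tree by BST insertion.
Preorder traversal: [18, 7, 2, 6, 10, 27, 38]


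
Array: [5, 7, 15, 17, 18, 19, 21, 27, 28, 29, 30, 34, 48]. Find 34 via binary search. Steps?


Search for 34:
[0,12] mid=6 arr[6]=21
[7,12] mid=9 arr[9]=29
[10,12] mid=11 arr[11]=34
Total: 3 comparisons


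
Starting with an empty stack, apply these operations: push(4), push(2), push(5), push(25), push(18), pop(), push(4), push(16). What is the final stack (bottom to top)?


push(4) -> [4]
push(2) -> [4, 2]
push(5) -> [4, 2, 5]
push(25) -> [4, 2, 5, 25]
push(18) -> [4, 2, 5, 25, 18]
pop() returns 18 -> [4, 2, 5, 25]
push(4) -> [4, 2, 5, 25, 4]
push(16) -> [4, 2, 5, 25, 4, 16]
Final stack (bottom to top): [4, 2, 5, 25, 4, 16]


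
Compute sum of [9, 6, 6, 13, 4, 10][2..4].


Prefix sums: [0, 9, 15, 21, 34, 38, 48]
Sum[2..4] = prefix[5] - prefix[2] = 38 - 15 = 23


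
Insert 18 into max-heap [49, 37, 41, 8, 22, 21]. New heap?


Append 18: [49, 37, 41, 8, 22, 21, 18]
Bubble up: no swaps needed
Result: [49, 37, 41, 8, 22, 21, 18]


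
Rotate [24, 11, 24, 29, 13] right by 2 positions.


Right rotate by 2: [29, 13, 24, 11, 24]


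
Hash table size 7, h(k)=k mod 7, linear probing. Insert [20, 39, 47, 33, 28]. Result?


Insertions: 20->slot 6; 39->slot 4; 47->slot 5; 33->slot 0; 28->slot 1
Table: [33, 28, None, None, 39, 47, 20]


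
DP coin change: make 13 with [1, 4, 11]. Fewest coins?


dp[0]=0; dp[i]=1+min(dp[i-c] for c in coins)
...dp[8]=2, dp[9]=3, dp[10]=4, dp[11]=1, dp[12]=2, dp[13]=3
Minimum coins for 13 = 3


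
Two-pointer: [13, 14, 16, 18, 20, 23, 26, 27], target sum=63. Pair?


Two pointers: lo=0, hi=7
No pair sums to 63


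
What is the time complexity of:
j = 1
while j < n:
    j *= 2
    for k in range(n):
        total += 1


Per nesting level: O(log n) * O(n) = O(n log n)
Complexity: O(n log n)


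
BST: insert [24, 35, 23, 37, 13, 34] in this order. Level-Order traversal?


Root = 24; build tree by BST insertion.
Level-Order traversal: [24, 23, 35, 13, 34, 37]


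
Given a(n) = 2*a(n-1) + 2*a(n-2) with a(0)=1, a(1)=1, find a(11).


Build bottom-up:
...a(9)=4240, a(10)=11584, a(11)=2*11584+2*4240=31648


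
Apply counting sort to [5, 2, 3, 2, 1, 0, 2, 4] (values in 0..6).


Count array: [1, 1, 3, 1, 1, 1, 0]
Reconstruct: [0, 1, 2, 2, 2, 3, 4, 5]


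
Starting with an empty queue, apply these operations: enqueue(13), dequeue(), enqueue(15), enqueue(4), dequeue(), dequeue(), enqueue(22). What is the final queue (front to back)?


enqueue(13) -> [13]
dequeue() returns 13 -> []
enqueue(15) -> [15]
enqueue(4) -> [15, 4]
dequeue() returns 15 -> [4]
dequeue() returns 4 -> []
enqueue(22) -> [22]
Final queue (front to back): [22]


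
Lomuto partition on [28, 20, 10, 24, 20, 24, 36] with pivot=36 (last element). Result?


Elements <= 36 go left of pivot.
Result: [28, 20, 10, 24, 20, 24, 36], pivot at index 6


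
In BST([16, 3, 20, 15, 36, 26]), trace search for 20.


BST root = 16
Search for 20: compare at each node
Path: [16, 20]


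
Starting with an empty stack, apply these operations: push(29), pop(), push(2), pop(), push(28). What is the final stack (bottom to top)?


push(29) -> [29]
pop() returns 29 -> []
push(2) -> [2]
pop() returns 2 -> []
push(28) -> [28]
Final stack (bottom to top): [28]


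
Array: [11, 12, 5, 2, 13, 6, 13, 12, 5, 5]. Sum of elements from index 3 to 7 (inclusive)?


Prefix sums: [0, 11, 23, 28, 30, 43, 49, 62, 74, 79, 84]
Sum[3..7] = prefix[8] - prefix[3] = 74 - 28 = 46


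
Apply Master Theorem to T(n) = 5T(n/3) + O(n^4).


a=5, b=3, c=4. log_3(5)=1.465 < c=4. Case 3: O(n^c) = O(n^4)
Complexity: O(n^4)


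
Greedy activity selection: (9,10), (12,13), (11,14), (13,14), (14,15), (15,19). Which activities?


Greedy: pick earliest-ending, then skip overlaps.
Selected (5 activities): [(9, 10), (12, 13), (13, 14), (14, 15), (15, 19)]


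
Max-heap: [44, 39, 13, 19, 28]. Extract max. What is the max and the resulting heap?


Max = 44
Replace root with last, heapify down
Resulting heap: [39, 28, 13, 19]


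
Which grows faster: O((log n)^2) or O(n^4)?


polylogarithmic grows slower than quartic
O((log n)^2) is asymptotically smaller; O(n^4) grows faster


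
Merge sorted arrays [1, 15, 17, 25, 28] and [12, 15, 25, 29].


Compare heads, take smaller each step.
Merged: [1, 12, 15, 15, 17, 25, 25, 28, 29]


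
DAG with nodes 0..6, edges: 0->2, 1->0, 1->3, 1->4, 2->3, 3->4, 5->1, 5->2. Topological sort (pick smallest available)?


Kahn's algorithm, process smallest node first
Order: [5, 1, 0, 2, 3, 4, 6]


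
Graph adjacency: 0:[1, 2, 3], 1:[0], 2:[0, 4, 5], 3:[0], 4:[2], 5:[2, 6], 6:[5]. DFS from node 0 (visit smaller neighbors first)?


DFS stack-based: start with [0]
Visit order: [0, 1, 2, 4, 5, 6, 3]


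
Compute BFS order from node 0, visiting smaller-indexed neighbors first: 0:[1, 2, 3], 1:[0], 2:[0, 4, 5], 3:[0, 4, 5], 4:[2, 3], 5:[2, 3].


BFS queue: start with [0]
Visit order: [0, 1, 2, 3, 4, 5]


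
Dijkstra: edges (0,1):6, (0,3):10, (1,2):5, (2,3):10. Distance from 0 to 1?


Dijkstra from 0:
Distances: {0: 0, 1: 6, 2: 11, 3: 10}
Shortest distance to 1 = 6, path = [0, 1]


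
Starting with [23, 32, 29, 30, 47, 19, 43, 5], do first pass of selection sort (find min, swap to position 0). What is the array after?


After one pass: [5, 32, 29, 30, 47, 19, 43, 23]


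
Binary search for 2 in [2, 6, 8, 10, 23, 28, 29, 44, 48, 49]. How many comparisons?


Search for 2:
[0,9] mid=4 arr[4]=23
[0,3] mid=1 arr[1]=6
[0,0] mid=0 arr[0]=2
Total: 3 comparisons


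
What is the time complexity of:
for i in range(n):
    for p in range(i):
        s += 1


Per nesting level: O(n) * O(n) [triangular over i] = O(n^2)
Complexity: O(n^2)


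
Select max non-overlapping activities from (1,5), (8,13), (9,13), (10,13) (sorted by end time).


Greedy: pick earliest-ending, then skip overlaps.
Selected (2 activities): [(1, 5), (8, 13)]


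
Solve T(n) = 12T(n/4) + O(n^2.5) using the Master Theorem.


a=12, b=4, c=2.5. log_4(12)=1.792 < c=2.5. Case 3: O(n^c) = O(n^2.500)
Complexity: O(n^2.500)


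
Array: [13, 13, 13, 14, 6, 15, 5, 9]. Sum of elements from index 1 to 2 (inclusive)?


Prefix sums: [0, 13, 26, 39, 53, 59, 74, 79, 88]
Sum[1..2] = prefix[3] - prefix[1] = 39 - 13 = 26


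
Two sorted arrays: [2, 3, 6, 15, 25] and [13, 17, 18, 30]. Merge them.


Compare heads, take smaller each step.
Merged: [2, 3, 6, 13, 15, 17, 18, 25, 30]


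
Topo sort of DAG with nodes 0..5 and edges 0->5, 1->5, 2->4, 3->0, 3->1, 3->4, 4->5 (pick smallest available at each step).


Kahn's algorithm, process smallest node first
Order: [2, 3, 0, 1, 4, 5]


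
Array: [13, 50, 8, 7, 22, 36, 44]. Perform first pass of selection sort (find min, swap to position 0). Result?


After one pass: [7, 50, 8, 13, 22, 36, 44]


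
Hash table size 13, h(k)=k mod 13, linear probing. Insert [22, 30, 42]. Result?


Insertions: 22->slot 9; 30->slot 4; 42->slot 3
Table: [None, None, None, 42, 30, None, None, None, None, 22, None, None, None]


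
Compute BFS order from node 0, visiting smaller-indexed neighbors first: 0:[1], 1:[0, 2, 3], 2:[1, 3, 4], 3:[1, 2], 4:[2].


BFS queue: start with [0]
Visit order: [0, 1, 2, 3, 4]


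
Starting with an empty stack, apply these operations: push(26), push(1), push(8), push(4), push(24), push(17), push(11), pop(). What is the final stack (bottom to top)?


push(26) -> [26]
push(1) -> [26, 1]
push(8) -> [26, 1, 8]
push(4) -> [26, 1, 8, 4]
push(24) -> [26, 1, 8, 4, 24]
push(17) -> [26, 1, 8, 4, 24, 17]
push(11) -> [26, 1, 8, 4, 24, 17, 11]
pop() returns 11 -> [26, 1, 8, 4, 24, 17]
Final stack (bottom to top): [26, 1, 8, 4, 24, 17]


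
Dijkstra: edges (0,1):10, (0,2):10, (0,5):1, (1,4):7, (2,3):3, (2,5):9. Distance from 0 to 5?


Dijkstra from 0:
Distances: {0: 0, 1: 10, 2: 10, 3: 13, 4: 17, 5: 1}
Shortest distance to 5 = 1, path = [0, 5]


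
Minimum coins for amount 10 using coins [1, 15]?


dp[0]=0; dp[i]=1+min(dp[i-c] for c in coins)
...dp[5]=5, dp[6]=6, dp[7]=7, dp[8]=8, dp[9]=9, dp[10]=10
Minimum coins for 10 = 10


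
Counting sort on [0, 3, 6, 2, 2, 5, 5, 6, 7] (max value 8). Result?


Count array: [1, 0, 2, 1, 0, 2, 2, 1, 0]
Reconstruct: [0, 2, 2, 3, 5, 5, 6, 6, 7]


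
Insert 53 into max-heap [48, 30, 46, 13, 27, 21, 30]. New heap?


Append 53: [48, 30, 46, 13, 27, 21, 30, 53]
Bubble up: swap idx 7(53) with idx 3(13); swap idx 3(53) with idx 1(30); swap idx 1(53) with idx 0(48)
Result: [53, 48, 46, 30, 27, 21, 30, 13]


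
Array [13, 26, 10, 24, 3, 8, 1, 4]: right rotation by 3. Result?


Right rotate by 3: [8, 1, 4, 13, 26, 10, 24, 3]


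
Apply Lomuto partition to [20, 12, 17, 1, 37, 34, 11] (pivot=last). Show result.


Elements <= 11 go left of pivot.
Result: [1, 11, 17, 20, 37, 34, 12], pivot at index 1


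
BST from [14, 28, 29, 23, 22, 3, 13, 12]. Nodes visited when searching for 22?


BST root = 14
Search for 22: compare at each node
Path: [14, 28, 23, 22]


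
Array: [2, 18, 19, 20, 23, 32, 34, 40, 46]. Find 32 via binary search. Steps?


Search for 32:
[0,8] mid=4 arr[4]=23
[5,8] mid=6 arr[6]=34
[5,5] mid=5 arr[5]=32
Total: 3 comparisons


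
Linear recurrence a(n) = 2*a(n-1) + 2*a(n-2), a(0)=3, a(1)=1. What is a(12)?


Build bottom-up:
...a(10)=21376, a(11)=58400, a(12)=2*58400+2*21376=159552


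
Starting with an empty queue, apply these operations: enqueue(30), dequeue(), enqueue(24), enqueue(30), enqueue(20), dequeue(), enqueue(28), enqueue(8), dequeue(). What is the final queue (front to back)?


enqueue(30) -> [30]
dequeue() returns 30 -> []
enqueue(24) -> [24]
enqueue(30) -> [24, 30]
enqueue(20) -> [24, 30, 20]
dequeue() returns 24 -> [30, 20]
enqueue(28) -> [30, 20, 28]
enqueue(8) -> [30, 20, 28, 8]
dequeue() returns 30 -> [20, 28, 8]
Final queue (front to back): [20, 28, 8]


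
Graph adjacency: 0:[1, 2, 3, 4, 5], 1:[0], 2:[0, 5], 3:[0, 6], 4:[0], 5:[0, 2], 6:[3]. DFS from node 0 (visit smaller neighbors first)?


DFS stack-based: start with [0]
Visit order: [0, 1, 2, 5, 3, 6, 4]


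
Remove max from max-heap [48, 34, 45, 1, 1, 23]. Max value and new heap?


Max = 48
Replace root with last, heapify down
Resulting heap: [45, 34, 23, 1, 1]


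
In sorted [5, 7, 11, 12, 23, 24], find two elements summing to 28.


Two pointers: lo=0, hi=5
Found pair: (5, 23) summing to 28


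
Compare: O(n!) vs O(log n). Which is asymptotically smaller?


logarithmic grows slower than factorial
O(log n) is asymptotically smaller; O(n!) grows faster


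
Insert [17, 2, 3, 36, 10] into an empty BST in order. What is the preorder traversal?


Root = 17; build tree by BST insertion.
Preorder traversal: [17, 2, 3, 10, 36]


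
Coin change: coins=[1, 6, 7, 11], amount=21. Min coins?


dp[0]=0; dp[i]=1+min(dp[i-c] for c in coins)
...dp[16]=4, dp[17]=2, dp[18]=2, dp[19]=3, dp[20]=3, dp[21]=3
Minimum coins for 21 = 3


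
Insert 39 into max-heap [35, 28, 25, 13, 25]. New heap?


Append 39: [35, 28, 25, 13, 25, 39]
Bubble up: swap idx 5(39) with idx 2(25); swap idx 2(39) with idx 0(35)
Result: [39, 28, 35, 13, 25, 25]


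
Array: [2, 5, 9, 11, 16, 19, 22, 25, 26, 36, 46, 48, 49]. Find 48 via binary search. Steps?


Search for 48:
[0,12] mid=6 arr[6]=22
[7,12] mid=9 arr[9]=36
[10,12] mid=11 arr[11]=48
Total: 3 comparisons


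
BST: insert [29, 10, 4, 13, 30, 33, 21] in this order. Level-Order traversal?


Root = 29; build tree by BST insertion.
Level-Order traversal: [29, 10, 30, 4, 13, 33, 21]


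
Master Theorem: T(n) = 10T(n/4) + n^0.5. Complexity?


a=10, b=4, c=0.5. log_4(10)=1.661 > c=0.5. Case 1: O(n^log_b(a)) = O(n^1.661)
Complexity: O(n^1.661)


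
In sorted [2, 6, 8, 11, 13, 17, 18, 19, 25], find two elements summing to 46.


Two pointers: lo=0, hi=8
No pair sums to 46


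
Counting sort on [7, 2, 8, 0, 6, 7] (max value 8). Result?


Count array: [1, 0, 1, 0, 0, 0, 1, 2, 1]
Reconstruct: [0, 2, 6, 7, 7, 8]


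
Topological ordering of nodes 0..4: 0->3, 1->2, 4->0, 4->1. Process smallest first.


Kahn's algorithm, process smallest node first
Order: [4, 0, 1, 2, 3]


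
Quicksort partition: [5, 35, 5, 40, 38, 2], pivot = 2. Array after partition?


Elements <= 2 go left of pivot.
Result: [2, 35, 5, 40, 38, 5], pivot at index 0


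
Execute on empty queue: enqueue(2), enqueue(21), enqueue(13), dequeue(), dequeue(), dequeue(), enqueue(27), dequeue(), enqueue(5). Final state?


enqueue(2) -> [2]
enqueue(21) -> [2, 21]
enqueue(13) -> [2, 21, 13]
dequeue() returns 2 -> [21, 13]
dequeue() returns 21 -> [13]
dequeue() returns 13 -> []
enqueue(27) -> [27]
dequeue() returns 27 -> []
enqueue(5) -> [5]
Final queue (front to back): [5]


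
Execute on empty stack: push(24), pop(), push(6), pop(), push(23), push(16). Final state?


push(24) -> [24]
pop() returns 24 -> []
push(6) -> [6]
pop() returns 6 -> []
push(23) -> [23]
push(16) -> [23, 16]
Final stack (bottom to top): [23, 16]


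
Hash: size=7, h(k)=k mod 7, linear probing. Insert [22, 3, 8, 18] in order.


Insertions: 22->slot 1; 3->slot 3; 8->slot 2; 18->slot 4
Table: [None, 22, 8, 3, 18, None, None]


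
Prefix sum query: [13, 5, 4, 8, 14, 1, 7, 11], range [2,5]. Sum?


Prefix sums: [0, 13, 18, 22, 30, 44, 45, 52, 63]
Sum[2..5] = prefix[6] - prefix[2] = 45 - 18 = 27


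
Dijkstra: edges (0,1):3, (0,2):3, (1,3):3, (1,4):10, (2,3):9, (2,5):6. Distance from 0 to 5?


Dijkstra from 0:
Distances: {0: 0, 1: 3, 2: 3, 3: 6, 4: 13, 5: 9}
Shortest distance to 5 = 9, path = [0, 2, 5]


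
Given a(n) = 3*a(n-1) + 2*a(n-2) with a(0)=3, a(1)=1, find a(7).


Build bottom-up:
...a(5)=373, a(6)=1329, a(7)=3*1329+2*373=4733


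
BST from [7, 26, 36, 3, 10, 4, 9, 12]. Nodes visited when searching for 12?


BST root = 7
Search for 12: compare at each node
Path: [7, 26, 10, 12]


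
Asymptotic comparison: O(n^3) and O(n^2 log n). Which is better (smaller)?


n^2 log n grows slower than cubic
O(n^2 log n) is asymptotically smaller; O(n^3) grows faster


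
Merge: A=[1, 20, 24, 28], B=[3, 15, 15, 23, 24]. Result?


Compare heads, take smaller each step.
Merged: [1, 3, 15, 15, 20, 23, 24, 24, 28]


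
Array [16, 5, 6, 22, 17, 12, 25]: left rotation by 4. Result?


Left rotate by 4: [17, 12, 25, 16, 5, 6, 22]


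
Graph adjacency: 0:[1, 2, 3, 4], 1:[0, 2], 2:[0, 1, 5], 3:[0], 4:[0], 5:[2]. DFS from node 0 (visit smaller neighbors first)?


DFS stack-based: start with [0]
Visit order: [0, 1, 2, 5, 3, 4]


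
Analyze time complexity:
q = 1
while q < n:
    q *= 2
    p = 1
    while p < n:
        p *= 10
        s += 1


Per nesting level: O(log n) * O(log n) = O((log n)^2)
Complexity: O((log n)^2)


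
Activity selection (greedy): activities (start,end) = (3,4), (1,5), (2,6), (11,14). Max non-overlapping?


Greedy: pick earliest-ending, then skip overlaps.
Selected (2 activities): [(3, 4), (11, 14)]


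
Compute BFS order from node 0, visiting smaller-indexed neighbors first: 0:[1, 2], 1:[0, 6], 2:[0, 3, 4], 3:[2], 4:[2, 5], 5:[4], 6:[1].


BFS queue: start with [0]
Visit order: [0, 1, 2, 6, 3, 4, 5]


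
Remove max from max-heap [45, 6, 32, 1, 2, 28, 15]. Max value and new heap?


Max = 45
Replace root with last, heapify down
Resulting heap: [32, 6, 28, 1, 2, 15]


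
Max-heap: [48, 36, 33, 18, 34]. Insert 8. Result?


Append 8: [48, 36, 33, 18, 34, 8]
Bubble up: no swaps needed
Result: [48, 36, 33, 18, 34, 8]


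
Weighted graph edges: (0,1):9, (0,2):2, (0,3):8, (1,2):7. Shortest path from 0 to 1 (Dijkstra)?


Dijkstra from 0:
Distances: {0: 0, 1: 9, 2: 2, 3: 8}
Shortest distance to 1 = 9, path = [0, 1]


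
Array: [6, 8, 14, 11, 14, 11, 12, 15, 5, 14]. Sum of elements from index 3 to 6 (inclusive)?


Prefix sums: [0, 6, 14, 28, 39, 53, 64, 76, 91, 96, 110]
Sum[3..6] = prefix[7] - prefix[3] = 76 - 28 = 48


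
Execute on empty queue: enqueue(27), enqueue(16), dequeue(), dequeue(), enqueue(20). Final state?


enqueue(27) -> [27]
enqueue(16) -> [27, 16]
dequeue() returns 27 -> [16]
dequeue() returns 16 -> []
enqueue(20) -> [20]
Final queue (front to back): [20]


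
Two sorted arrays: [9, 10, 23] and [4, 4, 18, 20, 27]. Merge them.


Compare heads, take smaller each step.
Merged: [4, 4, 9, 10, 18, 20, 23, 27]


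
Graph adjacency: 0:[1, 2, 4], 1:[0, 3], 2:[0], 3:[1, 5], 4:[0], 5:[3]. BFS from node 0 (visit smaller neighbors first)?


BFS queue: start with [0]
Visit order: [0, 1, 2, 4, 3, 5]


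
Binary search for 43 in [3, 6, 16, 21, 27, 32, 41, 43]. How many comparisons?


Search for 43:
[0,7] mid=3 arr[3]=21
[4,7] mid=5 arr[5]=32
[6,7] mid=6 arr[6]=41
[7,7] mid=7 arr[7]=43
Total: 4 comparisons


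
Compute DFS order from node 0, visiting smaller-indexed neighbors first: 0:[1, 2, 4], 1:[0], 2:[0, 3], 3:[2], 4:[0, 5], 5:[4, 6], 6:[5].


DFS stack-based: start with [0]
Visit order: [0, 1, 2, 3, 4, 5, 6]


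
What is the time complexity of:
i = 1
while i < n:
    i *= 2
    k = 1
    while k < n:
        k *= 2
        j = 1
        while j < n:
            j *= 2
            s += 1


Per nesting level: O(log n) * O(log n) * O(log n) = O((log n)^3)
Complexity: O((log n)^3)


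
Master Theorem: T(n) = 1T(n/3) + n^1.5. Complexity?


a=1, b=3, c=1.5. log_3(1)=0 < c=1.5. Case 3: O(n^c) = O(n^1.500)
Complexity: O(n^1.500)


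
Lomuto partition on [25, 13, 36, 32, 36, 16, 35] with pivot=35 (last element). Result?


Elements <= 35 go left of pivot.
Result: [25, 13, 32, 16, 35, 36, 36], pivot at index 4


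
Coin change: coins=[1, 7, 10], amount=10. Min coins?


dp[0]=0; dp[i]=1+min(dp[i-c] for c in coins)
...dp[5]=5, dp[6]=6, dp[7]=1, dp[8]=2, dp[9]=3, dp[10]=1
Minimum coins for 10 = 1


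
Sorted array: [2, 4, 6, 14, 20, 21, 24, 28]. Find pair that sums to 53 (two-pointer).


Two pointers: lo=0, hi=7
No pair sums to 53


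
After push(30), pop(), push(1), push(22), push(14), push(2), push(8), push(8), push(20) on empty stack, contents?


push(30) -> [30]
pop() returns 30 -> []
push(1) -> [1]
push(22) -> [1, 22]
push(14) -> [1, 22, 14]
push(2) -> [1, 22, 14, 2]
push(8) -> [1, 22, 14, 2, 8]
push(8) -> [1, 22, 14, 2, 8, 8]
push(20) -> [1, 22, 14, 2, 8, 8, 20]
Final stack (bottom to top): [1, 22, 14, 2, 8, 8, 20]


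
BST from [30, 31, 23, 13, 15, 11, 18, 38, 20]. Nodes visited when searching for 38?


BST root = 30
Search for 38: compare at each node
Path: [30, 31, 38]


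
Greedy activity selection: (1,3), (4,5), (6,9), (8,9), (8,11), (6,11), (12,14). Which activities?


Greedy: pick earliest-ending, then skip overlaps.
Selected (4 activities): [(1, 3), (4, 5), (6, 9), (12, 14)]


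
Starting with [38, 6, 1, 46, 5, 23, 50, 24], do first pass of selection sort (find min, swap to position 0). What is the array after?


After one pass: [1, 6, 38, 46, 5, 23, 50, 24]


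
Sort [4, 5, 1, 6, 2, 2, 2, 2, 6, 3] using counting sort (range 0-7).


Count array: [0, 1, 4, 1, 1, 1, 2, 0]
Reconstruct: [1, 2, 2, 2, 2, 3, 4, 5, 6, 6]


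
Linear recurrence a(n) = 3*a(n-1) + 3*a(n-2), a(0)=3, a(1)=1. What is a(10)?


Build bottom-up:
...a(8)=31428, a(9)=119151, a(10)=3*119151+3*31428=451737


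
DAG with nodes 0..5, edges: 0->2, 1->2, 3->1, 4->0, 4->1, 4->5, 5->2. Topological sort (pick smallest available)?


Kahn's algorithm, process smallest node first
Order: [3, 4, 0, 1, 5, 2]


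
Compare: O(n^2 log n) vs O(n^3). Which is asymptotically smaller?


n^2 log n grows slower than cubic
O(n^2 log n) is asymptotically smaller; O(n^3) grows faster


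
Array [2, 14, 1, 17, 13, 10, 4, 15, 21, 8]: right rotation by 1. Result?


Right rotate by 1: [8, 2, 14, 1, 17, 13, 10, 4, 15, 21]


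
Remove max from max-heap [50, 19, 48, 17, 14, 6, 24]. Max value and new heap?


Max = 50
Replace root with last, heapify down
Resulting heap: [48, 19, 24, 17, 14, 6]


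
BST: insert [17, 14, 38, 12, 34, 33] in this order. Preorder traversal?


Root = 17; build tree by BST insertion.
Preorder traversal: [17, 14, 12, 38, 34, 33]


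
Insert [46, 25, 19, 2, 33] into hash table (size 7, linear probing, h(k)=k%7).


Insertions: 46->slot 4; 25->slot 5; 19->slot 6; 2->slot 2; 33->slot 0
Table: [33, None, 2, None, 46, 25, 19]


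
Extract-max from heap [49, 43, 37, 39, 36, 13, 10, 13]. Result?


Max = 49
Replace root with last, heapify down
Resulting heap: [43, 39, 37, 13, 36, 13, 10]


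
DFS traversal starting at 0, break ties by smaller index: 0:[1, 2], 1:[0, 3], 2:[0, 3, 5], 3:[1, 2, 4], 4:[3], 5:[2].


DFS stack-based: start with [0]
Visit order: [0, 1, 3, 2, 5, 4]


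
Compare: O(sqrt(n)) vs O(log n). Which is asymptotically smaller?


logarithmic grows slower than sublinear
O(log n) is asymptotically smaller; O(sqrt(n)) grows faster


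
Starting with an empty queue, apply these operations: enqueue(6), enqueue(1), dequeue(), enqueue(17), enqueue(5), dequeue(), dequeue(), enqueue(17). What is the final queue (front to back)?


enqueue(6) -> [6]
enqueue(1) -> [6, 1]
dequeue() returns 6 -> [1]
enqueue(17) -> [1, 17]
enqueue(5) -> [1, 17, 5]
dequeue() returns 1 -> [17, 5]
dequeue() returns 17 -> [5]
enqueue(17) -> [5, 17]
Final queue (front to back): [5, 17]


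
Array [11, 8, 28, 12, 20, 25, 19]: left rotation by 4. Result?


Left rotate by 4: [20, 25, 19, 11, 8, 28, 12]


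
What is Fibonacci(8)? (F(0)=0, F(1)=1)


F(n)=F(n-1)+F(n-2)
...F(6)=8, F(7)=13, F(8)=21


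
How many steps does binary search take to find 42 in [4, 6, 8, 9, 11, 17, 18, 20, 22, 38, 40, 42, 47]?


Search for 42:
[0,12] mid=6 arr[6]=18
[7,12] mid=9 arr[9]=38
[10,12] mid=11 arr[11]=42
Total: 3 comparisons


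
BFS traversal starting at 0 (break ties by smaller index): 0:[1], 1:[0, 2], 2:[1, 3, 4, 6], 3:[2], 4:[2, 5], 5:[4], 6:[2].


BFS queue: start with [0]
Visit order: [0, 1, 2, 3, 4, 6, 5]


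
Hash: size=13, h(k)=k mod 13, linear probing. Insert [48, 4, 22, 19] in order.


Insertions: 48->slot 9; 4->slot 4; 22->slot 10; 19->slot 6
Table: [None, None, None, None, 4, None, 19, None, None, 48, 22, None, None]


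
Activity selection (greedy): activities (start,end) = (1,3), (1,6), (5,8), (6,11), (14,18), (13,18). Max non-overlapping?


Greedy: pick earliest-ending, then skip overlaps.
Selected (3 activities): [(1, 3), (5, 8), (14, 18)]


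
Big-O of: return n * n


Analysis: constant-time operation, no loop
Complexity: O(1)


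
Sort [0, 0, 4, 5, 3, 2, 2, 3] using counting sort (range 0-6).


Count array: [2, 0, 2, 2, 1, 1, 0]
Reconstruct: [0, 0, 2, 2, 3, 3, 4, 5]


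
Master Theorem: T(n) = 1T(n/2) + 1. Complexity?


a=1, b=2, c=0. log_2(1)=0 = c=0. Case 2: O(n^c log n) = O(log n)
Complexity: O(log n)


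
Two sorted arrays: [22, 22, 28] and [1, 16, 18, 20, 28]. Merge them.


Compare heads, take smaller each step.
Merged: [1, 16, 18, 20, 22, 22, 28, 28]


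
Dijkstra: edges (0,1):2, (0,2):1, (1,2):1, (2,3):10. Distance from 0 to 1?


Dijkstra from 0:
Distances: {0: 0, 1: 2, 2: 1, 3: 11}
Shortest distance to 1 = 2, path = [0, 1]


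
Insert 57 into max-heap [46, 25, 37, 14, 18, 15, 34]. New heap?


Append 57: [46, 25, 37, 14, 18, 15, 34, 57]
Bubble up: swap idx 7(57) with idx 3(14); swap idx 3(57) with idx 1(25); swap idx 1(57) with idx 0(46)
Result: [57, 46, 37, 25, 18, 15, 34, 14]


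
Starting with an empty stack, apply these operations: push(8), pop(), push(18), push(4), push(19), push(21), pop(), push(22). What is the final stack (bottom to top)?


push(8) -> [8]
pop() returns 8 -> []
push(18) -> [18]
push(4) -> [18, 4]
push(19) -> [18, 4, 19]
push(21) -> [18, 4, 19, 21]
pop() returns 21 -> [18, 4, 19]
push(22) -> [18, 4, 19, 22]
Final stack (bottom to top): [18, 4, 19, 22]


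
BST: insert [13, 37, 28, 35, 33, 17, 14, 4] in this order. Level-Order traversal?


Root = 13; build tree by BST insertion.
Level-Order traversal: [13, 4, 37, 28, 17, 35, 14, 33]


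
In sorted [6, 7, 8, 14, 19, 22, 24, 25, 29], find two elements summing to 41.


Two pointers: lo=0, hi=8
Found pair: (19, 22) summing to 41


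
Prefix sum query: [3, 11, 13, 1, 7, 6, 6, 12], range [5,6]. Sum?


Prefix sums: [0, 3, 14, 27, 28, 35, 41, 47, 59]
Sum[5..6] = prefix[7] - prefix[5] = 47 - 35 = 12


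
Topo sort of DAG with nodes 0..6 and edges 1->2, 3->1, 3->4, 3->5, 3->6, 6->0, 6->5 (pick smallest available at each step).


Kahn's algorithm, process smallest node first
Order: [3, 1, 2, 4, 6, 0, 5]


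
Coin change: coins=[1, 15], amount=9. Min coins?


dp[0]=0; dp[i]=1+min(dp[i-c] for c in coins)
...dp[4]=4, dp[5]=5, dp[6]=6, dp[7]=7, dp[8]=8, dp[9]=9
Minimum coins for 9 = 9


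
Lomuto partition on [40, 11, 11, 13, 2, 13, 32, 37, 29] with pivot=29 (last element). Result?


Elements <= 29 go left of pivot.
Result: [11, 11, 13, 2, 13, 29, 32, 37, 40], pivot at index 5


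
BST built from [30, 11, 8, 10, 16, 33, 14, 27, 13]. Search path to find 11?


BST root = 30
Search for 11: compare at each node
Path: [30, 11]


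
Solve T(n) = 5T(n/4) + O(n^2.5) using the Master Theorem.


a=5, b=4, c=2.5. log_4(5)=1.161 < c=2.5. Case 3: O(n^c) = O(n^2.500)
Complexity: O(n^2.500)


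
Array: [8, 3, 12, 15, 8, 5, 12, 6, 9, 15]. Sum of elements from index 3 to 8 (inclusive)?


Prefix sums: [0, 8, 11, 23, 38, 46, 51, 63, 69, 78, 93]
Sum[3..8] = prefix[9] - prefix[3] = 78 - 23 = 55


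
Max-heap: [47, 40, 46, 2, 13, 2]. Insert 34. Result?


Append 34: [47, 40, 46, 2, 13, 2, 34]
Bubble up: no swaps needed
Result: [47, 40, 46, 2, 13, 2, 34]


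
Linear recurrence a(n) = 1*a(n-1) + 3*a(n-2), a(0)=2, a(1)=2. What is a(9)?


Build bottom-up:
...a(7)=434, a(8)=1016, a(9)=1*1016+3*434=2318


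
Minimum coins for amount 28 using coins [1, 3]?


dp[0]=0; dp[i]=1+min(dp[i-c] for c in coins)
...dp[23]=9, dp[24]=8, dp[25]=9, dp[26]=10, dp[27]=9, dp[28]=10
Minimum coins for 28 = 10


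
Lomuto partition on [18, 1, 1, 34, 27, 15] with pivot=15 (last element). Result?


Elements <= 15 go left of pivot.
Result: [1, 1, 15, 34, 27, 18], pivot at index 2


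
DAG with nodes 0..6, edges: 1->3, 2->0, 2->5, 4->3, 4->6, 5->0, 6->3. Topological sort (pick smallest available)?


Kahn's algorithm, process smallest node first
Order: [1, 2, 4, 5, 0, 6, 3]


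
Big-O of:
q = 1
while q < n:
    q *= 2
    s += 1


Per nesting level: O(log n) = O(log n)
Complexity: O(log n)


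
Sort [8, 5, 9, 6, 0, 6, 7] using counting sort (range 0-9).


Count array: [1, 0, 0, 0, 0, 1, 2, 1, 1, 1]
Reconstruct: [0, 5, 6, 6, 7, 8, 9]


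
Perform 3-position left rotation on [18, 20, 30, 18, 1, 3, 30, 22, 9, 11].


Left rotate by 3: [18, 1, 3, 30, 22, 9, 11, 18, 20, 30]


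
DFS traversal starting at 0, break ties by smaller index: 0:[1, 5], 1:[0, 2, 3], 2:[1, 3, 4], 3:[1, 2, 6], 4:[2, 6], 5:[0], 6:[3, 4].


DFS stack-based: start with [0]
Visit order: [0, 1, 2, 3, 6, 4, 5]


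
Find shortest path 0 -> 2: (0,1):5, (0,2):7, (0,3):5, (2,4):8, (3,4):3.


Dijkstra from 0:
Distances: {0: 0, 1: 5, 2: 7, 3: 5, 4: 8}
Shortest distance to 2 = 7, path = [0, 2]


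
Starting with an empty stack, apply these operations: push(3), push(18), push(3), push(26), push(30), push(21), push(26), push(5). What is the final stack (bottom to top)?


push(3) -> [3]
push(18) -> [3, 18]
push(3) -> [3, 18, 3]
push(26) -> [3, 18, 3, 26]
push(30) -> [3, 18, 3, 26, 30]
push(21) -> [3, 18, 3, 26, 30, 21]
push(26) -> [3, 18, 3, 26, 30, 21, 26]
push(5) -> [3, 18, 3, 26, 30, 21, 26, 5]
Final stack (bottom to top): [3, 18, 3, 26, 30, 21, 26, 5]


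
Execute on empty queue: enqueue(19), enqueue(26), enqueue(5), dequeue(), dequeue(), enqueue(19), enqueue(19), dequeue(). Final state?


enqueue(19) -> [19]
enqueue(26) -> [19, 26]
enqueue(5) -> [19, 26, 5]
dequeue() returns 19 -> [26, 5]
dequeue() returns 26 -> [5]
enqueue(19) -> [5, 19]
enqueue(19) -> [5, 19, 19]
dequeue() returns 5 -> [19, 19]
Final queue (front to back): [19, 19]


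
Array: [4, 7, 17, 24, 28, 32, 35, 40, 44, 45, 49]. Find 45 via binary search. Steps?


Search for 45:
[0,10] mid=5 arr[5]=32
[6,10] mid=8 arr[8]=44
[9,10] mid=9 arr[9]=45
Total: 3 comparisons


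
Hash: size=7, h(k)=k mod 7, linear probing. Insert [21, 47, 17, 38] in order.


Insertions: 21->slot 0; 47->slot 5; 17->slot 3; 38->slot 4
Table: [21, None, None, 17, 38, 47, None]


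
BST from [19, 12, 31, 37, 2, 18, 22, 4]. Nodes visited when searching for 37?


BST root = 19
Search for 37: compare at each node
Path: [19, 31, 37]


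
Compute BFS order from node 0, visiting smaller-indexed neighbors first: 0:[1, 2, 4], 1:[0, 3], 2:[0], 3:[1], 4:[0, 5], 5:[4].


BFS queue: start with [0]
Visit order: [0, 1, 2, 4, 3, 5]


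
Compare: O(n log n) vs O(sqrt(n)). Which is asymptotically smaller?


sublinear grows slower than linearithmic
O(sqrt(n)) is asymptotically smaller; O(n log n) grows faster


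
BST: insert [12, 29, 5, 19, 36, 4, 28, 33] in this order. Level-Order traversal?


Root = 12; build tree by BST insertion.
Level-Order traversal: [12, 5, 29, 4, 19, 36, 28, 33]


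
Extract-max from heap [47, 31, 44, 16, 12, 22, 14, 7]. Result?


Max = 47
Replace root with last, heapify down
Resulting heap: [44, 31, 22, 16, 12, 7, 14]


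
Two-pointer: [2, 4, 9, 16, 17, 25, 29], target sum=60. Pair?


Two pointers: lo=0, hi=6
No pair sums to 60


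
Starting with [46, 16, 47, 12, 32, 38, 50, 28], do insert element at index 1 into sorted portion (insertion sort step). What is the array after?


After one pass: [16, 46, 47, 12, 32, 38, 50, 28]


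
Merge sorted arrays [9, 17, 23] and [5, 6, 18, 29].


Compare heads, take smaller each step.
Merged: [5, 6, 9, 17, 18, 23, 29]


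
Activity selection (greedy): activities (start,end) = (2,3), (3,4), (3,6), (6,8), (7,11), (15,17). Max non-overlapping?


Greedy: pick earliest-ending, then skip overlaps.
Selected (4 activities): [(2, 3), (3, 4), (6, 8), (15, 17)]


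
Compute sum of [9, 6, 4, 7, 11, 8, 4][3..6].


Prefix sums: [0, 9, 15, 19, 26, 37, 45, 49]
Sum[3..6] = prefix[7] - prefix[3] = 49 - 19 = 30


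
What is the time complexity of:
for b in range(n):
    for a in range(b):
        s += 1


Per nesting level: O(n) * O(n) [triangular over b] = O(n^2)
Complexity: O(n^2)


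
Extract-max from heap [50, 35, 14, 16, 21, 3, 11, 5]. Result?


Max = 50
Replace root with last, heapify down
Resulting heap: [35, 21, 14, 16, 5, 3, 11]


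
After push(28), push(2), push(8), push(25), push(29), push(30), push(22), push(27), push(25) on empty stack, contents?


push(28) -> [28]
push(2) -> [28, 2]
push(8) -> [28, 2, 8]
push(25) -> [28, 2, 8, 25]
push(29) -> [28, 2, 8, 25, 29]
push(30) -> [28, 2, 8, 25, 29, 30]
push(22) -> [28, 2, 8, 25, 29, 30, 22]
push(27) -> [28, 2, 8, 25, 29, 30, 22, 27]
push(25) -> [28, 2, 8, 25, 29, 30, 22, 27, 25]
Final stack (bottom to top): [28, 2, 8, 25, 29, 30, 22, 27, 25]


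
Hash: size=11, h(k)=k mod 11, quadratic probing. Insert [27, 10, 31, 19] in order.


Insertions: 27->slot 5; 10->slot 10; 31->slot 9; 19->slot 8
Table: [None, None, None, None, None, 27, None, None, 19, 31, 10]


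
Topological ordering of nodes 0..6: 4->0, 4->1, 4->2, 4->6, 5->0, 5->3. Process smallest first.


Kahn's algorithm, process smallest node first
Order: [4, 1, 2, 5, 0, 3, 6]


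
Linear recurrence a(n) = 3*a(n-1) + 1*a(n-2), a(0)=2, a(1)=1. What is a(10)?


Build bottom-up:
...a(8)=6305, a(9)=20824, a(10)=3*20824+1*6305=68777


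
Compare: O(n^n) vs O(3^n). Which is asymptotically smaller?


exponential (base 3) grows slower than n^n
O(3^n) is asymptotically smaller; O(n^n) grows faster


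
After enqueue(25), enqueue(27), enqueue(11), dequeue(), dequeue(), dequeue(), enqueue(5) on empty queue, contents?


enqueue(25) -> [25]
enqueue(27) -> [25, 27]
enqueue(11) -> [25, 27, 11]
dequeue() returns 25 -> [27, 11]
dequeue() returns 27 -> [11]
dequeue() returns 11 -> []
enqueue(5) -> [5]
Final queue (front to back): [5]
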